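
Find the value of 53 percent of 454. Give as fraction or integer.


Compute 53% of 454
Convert percentage: 53% = 53/100
Multiply: 454 * 53/100
= 24062/100
= 12031/50

12031/50


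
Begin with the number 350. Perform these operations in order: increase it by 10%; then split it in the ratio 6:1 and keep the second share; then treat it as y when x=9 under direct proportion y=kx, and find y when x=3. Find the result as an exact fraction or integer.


Start with 350.
Step 1: Increase by 10%: 350 * 110/100 = 385
Step 2: Split 6:1, second share = 385 * 1/7 = 55
Step 3: Direct prop: k = (55)/9; new y = k*3 = 55*3/9 = 55/3
Final result = 55/3

55/3


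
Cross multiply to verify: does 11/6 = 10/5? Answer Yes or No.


Cross multiply to check 11/6 = 10/5
Left cross product: 11 * 5 = 55
Right cross product: 6 * 10 = 60
55 != 60
Not equal, so proportions differ => No

No


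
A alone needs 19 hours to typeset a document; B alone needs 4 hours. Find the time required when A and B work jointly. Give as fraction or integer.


Rate of A = 1/19 job per hour
Rate of B = 1/4 job per hour
Combined rate = 1/19 + 1/4
Find common denominator: (4 + 19)/(19*4) = 23/76
Combined rate = 23/76 job per hour
Time together = 1 / (23/76) = 76/23 hours

76/23


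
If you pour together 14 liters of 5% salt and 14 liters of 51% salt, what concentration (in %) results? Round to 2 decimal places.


Solute in mixture 1 = 5% of 14 L = 14*5/100 = 7/10 L
Solute in mixture 2 = 51% of 14 L = 14*51/100 = 357/50 L
Total solute = 7/10 + 357/50 = 196/25 L
Total volume = 14 + 14 = 28 L
Final concentration = 196/25/28 * 100 = 28.00%

28.00


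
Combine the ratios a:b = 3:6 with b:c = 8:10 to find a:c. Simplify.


Given a:b = 3:6 and b:c = 8:10
Make b consistent. Multiply first ratio by 8: a:b = 24:48
Multiply second ratio by 6: b:c = 48:60
Now b = 48 in both, so a:b:c = 24:48:60
Therefore a:c = 24:60
Simplify by GCD: a:c = 2:5

2:5


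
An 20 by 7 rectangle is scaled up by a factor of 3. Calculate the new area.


Original dimensions: 20 x 7
Enlargement factor = 3
New width = 20 * 3 = 60
New height = 7 * 3 = 21
New area = 60 * 21 = 1260

1260


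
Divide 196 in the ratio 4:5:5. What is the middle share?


Ratio = 4:5:5
Total parts = 4 + 5 + 5 = 14
Value per part = 196 / 14 = 14
First share = 4 * 14 = 56
Middle share = 5 * 14 = 70
Third share = 5 * 14 = 70

70


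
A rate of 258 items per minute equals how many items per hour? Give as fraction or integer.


Converting from per minute to per hour
Rate = 258 items per minute
Multiply by 60: 258 * 60
= 15480 items per hour

15480


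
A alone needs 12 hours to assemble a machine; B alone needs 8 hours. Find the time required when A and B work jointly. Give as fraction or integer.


Rate of A = 1/12 job per hour
Rate of B = 1/8 job per hour
Combined rate = 1/12 + 1/8
Find common denominator: (8 + 12)/(12*8) = 20/96
Combined rate = 5/24 job per hour
Time together = 1 / (5/24) = 24/5 hours

24/5


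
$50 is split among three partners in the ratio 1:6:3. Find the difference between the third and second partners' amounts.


Total parts = 1 + 6 + 3 = 10
Value per part = 50 / 10 = 5
Shares: 1*5=5, 6*5=30, 3*5=15
Third share = 15, second share = 30
Difference = |15 - 30| = 15

15


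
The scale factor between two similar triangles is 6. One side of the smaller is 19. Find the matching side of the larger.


Similar triangles have proportional sides
Scale factor = 6
Smaller side = 19
Corresponding larger side = 19 * 6
= 114

114


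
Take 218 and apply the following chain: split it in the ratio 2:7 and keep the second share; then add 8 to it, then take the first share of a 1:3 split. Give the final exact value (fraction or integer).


Start with 218.
Step 1: Split 2:7, second share = 218 * 7/9 = 1526/9
Step 2: Add 8: 1526/9+8=1598/9; split 1:3 first = 1598/9*1/4 = 799/18
Final result = 799/18

799/18


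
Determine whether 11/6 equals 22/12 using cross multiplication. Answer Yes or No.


Cross multiply to check 11/6 = 22/12
Left cross product: 11 * 12 = 132
Right cross product: 6 * 22 = 132
132 = 132
Equal, so proportions match => Yes

Yes


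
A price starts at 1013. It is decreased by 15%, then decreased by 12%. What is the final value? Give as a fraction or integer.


Start: 1013
Step 1: decrease by 15% => multiply by 85/100
  1013 * 85/100 = 17221/20
Step 2: decrease by 12% => multiply by 88/100
  17221/20 * 88/100 = 189431/250
Final value = 189431/250

189431/250


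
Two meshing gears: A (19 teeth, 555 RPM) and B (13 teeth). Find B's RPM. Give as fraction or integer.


Gear ratio: teeth_A * RPM_A = teeth_B * RPM_B
19 * 555 = 13 * RPM_B
10545 = 13 * RPM_B
RPM_B = 10545 / 13
RPM_B = 10545/13

10545/13


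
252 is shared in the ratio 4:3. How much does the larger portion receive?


Total parts = 4 + 3 = 7
Value per part = 252 / 7 = 36
First share = 4 * 36 = 144
Second share = 3 * 36 = 108
Larger share = 144

144


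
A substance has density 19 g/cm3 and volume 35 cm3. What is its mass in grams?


Using mass = density * volume
Density = 19 g/cm3
Volume = 35 cm3
Mass = 19 * 35
= 665 g

665


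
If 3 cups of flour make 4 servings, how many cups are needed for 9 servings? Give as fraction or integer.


Original: 3 cups for 4 servings
Target servings = 9
Scaling factor = 9/4
New amount = 3 * 9/4
= 27/4
= 27/4 cups

27/4


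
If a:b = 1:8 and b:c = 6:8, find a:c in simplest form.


Given a:b = 1:8 and b:c = 6:8
Make b consistent. Multiply first ratio by 6: a:b = 6:48
Multiply second ratio by 8: b:c = 48:64
Now b = 48 in both, so a:b:c = 6:48:64
Therefore a:c = 6:64
Simplify by GCD: a:c = 3:32

3:32


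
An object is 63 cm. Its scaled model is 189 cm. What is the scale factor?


Original length = 63 cm
Scaled length = 189 cm
Scale factor = 189 / 63
= 3

3


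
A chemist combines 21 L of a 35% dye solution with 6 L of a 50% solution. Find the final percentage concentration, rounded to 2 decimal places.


Solute in mixture 1 = 35% of 21 L = 21*35/100 = 147/20 L
Solute in mixture 2 = 50% of 6 L = 6*50/100 = 3 L
Total solute = 147/20 + 3 = 207/20 L
Total volume = 21 + 6 = 27 L
Final concentration = 207/20/27 * 100 = 38.33%

38.33


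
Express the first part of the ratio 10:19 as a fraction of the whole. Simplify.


Total parts = 10 + 19 = 29
First part fraction = 10/29
Simplify: 10/29 = 10/29

10/29


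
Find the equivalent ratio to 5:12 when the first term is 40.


Original ratio: 5:12
First term target: 40
Scale factor = 40 / 5 = 8
Multiply second term: 12 * 8 = 96
Equivalent ratio = 40:96

40:96


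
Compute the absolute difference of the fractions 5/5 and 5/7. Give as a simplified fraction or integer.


Simplify: 5/5 = 1 and 5/7 = 5/7
Find common denominator: LCD = 7
Convert: 7/7 and 5/7
Difference = |7 - 5|/7 = 2/7
Simplified = 2/7

2/7


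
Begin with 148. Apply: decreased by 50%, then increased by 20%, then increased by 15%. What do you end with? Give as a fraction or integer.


Start: 148
Step 1: decrease by 50% => multiply by 50/100
  148 * 50/100 = 74
Step 2: increase by 20% => multiply by 120/100
  74 * 120/100 = 444/5
Step 3: increase by 15% => multiply by 115/100
  444/5 * 115/100 = 2553/25
Final value = 2553/25

2553/25


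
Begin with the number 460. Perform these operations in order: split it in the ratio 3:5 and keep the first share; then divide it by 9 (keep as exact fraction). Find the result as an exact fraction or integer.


Start with 460.
Step 1: Split 3:5, first share = 460 * 3/8 = 345/2
Step 2: Divide by 9: 345/2 / 9 = 115/6
Final result = 115/6

115/6


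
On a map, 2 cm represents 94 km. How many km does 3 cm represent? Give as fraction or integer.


Map scale: 2 cm = 94 km
Measured distance on map = 3 cm
Set up proportion: 3 * 94 / 2
= 282 / 2
= 141 km

141


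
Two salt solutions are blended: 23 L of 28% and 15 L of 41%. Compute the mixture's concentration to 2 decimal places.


Solute in mixture 1 = 28% of 23 L = 23*28/100 = 161/25 L
Solute in mixture 2 = 41% of 15 L = 15*41/100 = 123/20 L
Total solute = 161/25 + 123/20 = 1259/100 L
Total volume = 23 + 15 = 38 L
Final concentration = 1259/100/38 * 100 = 33.13%

33.13


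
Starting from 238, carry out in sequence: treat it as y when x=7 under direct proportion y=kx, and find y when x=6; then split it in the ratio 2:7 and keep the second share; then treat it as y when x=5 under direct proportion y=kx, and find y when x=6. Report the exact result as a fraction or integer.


Start with 238.
Step 1: Direct prop: k = (238)/7; new y = k*6 = 238*6/7 = 204
Step 2: Split 2:7, second share = 204 * 7/9 = 476/3
Step 3: Direct prop: k = (476/3)/5; new y = k*6 = 476/3*6/5 = 952/5
Final result = 952/5

952/5


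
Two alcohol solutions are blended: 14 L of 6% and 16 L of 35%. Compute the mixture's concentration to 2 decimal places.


Solute in mixture 1 = 6% of 14 L = 14*6/100 = 21/25 L
Solute in mixture 2 = 35% of 16 L = 16*35/100 = 28/5 L
Total solute = 21/25 + 28/5 = 161/25 L
Total volume = 14 + 16 = 30 L
Final concentration = 161/25/30 * 100 = 21.47%

21.47


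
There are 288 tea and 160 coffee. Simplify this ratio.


Find GCD(288, 160)
GCD = 32
Divide both by 32: 288/32 = 9, 160/32 = 5
Simplified ratio = 9:5

9:5


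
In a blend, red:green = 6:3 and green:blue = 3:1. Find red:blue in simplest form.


Given a:b = 6:3 and b:c = 3:1
Make b consistent. Multiply first ratio by 3: a:b = 18:9
Multiply second ratio by 3: b:c = 9:3
Now b = 9 in both, so a:b:c = 18:9:3
Therefore a:c = 18:3
Simplify by GCD: a:c = 6:1

6:1


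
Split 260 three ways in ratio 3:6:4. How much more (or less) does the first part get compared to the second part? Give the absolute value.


Total parts = 3 + 6 + 4 = 13
Value per part = 260 / 13 = 20
Shares: 3*20=60, 6*20=120, 4*20=80
First share = 60, second share = 120
Difference = |60 - 120| = 60

60


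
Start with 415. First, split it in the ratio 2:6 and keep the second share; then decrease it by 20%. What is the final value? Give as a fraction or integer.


Start with 415.
Step 1: Split 2:6, second share = 415 * 6/8 = 1245/4
Step 2: Decrease by 20%: 1245/4 * 80/100 = 249
Final result = 249

249


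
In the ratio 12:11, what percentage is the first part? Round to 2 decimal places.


Total parts = 12 + 11 = 23
First part fraction = 12/23
Percentage = (12/23) * 100
= 0.521739 * 100
= 52.17%

52.17


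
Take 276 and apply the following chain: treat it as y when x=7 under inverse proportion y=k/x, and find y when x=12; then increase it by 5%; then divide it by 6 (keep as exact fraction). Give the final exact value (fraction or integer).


Start with 276.
Step 1: Inverse prop: k = (276)*7; new y = k/12 = 276*7/12 = 161
Step 2: Increase by 5%: 161 * 105/100 = 3381/20
Step 3: Divide by 6: 3381/20 / 6 = 1127/40
Final result = 1127/40

1127/40


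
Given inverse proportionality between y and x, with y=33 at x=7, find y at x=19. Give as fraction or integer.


Inverse proportion: y = k/x
Find k: k = 7 * 33 = 231
Compute y at x=19: y = 231/19
y = 231/19

231/19


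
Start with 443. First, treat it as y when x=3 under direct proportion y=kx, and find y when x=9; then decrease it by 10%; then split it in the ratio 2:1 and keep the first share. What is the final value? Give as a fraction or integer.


Start with 443.
Step 1: Direct prop: k = (443)/3; new y = k*9 = 443*9/3 = 1329
Step 2: Decrease by 10%: 1329 * 90/100 = 11961/10
Step 3: Split 2:1, first share = 11961/10 * 2/3 = 3987/5
Final result = 3987/5

3987/5


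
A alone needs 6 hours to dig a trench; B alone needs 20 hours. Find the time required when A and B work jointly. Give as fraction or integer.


Rate of A = 1/6 job per hour
Rate of B = 1/20 job per hour
Combined rate = 1/6 + 1/20
Find common denominator: (20 + 6)/(6*20) = 26/120
Combined rate = 13/60 job per hour
Time together = 1 / (13/60) = 60/13 hours

60/13


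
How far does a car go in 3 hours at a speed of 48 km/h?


Using distance = speed * time
Speed = 48 km/h
Time = 3 hours
Distance = 48 * 3
= 144 km

144


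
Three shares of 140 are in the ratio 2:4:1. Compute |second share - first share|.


Total parts = 2 + 4 + 1 = 7
Value per part = 140 / 7 = 20
Shares: 2*20=40, 4*20=80, 1*20=20
Second share = 80, first share = 40
Difference = |80 - 40| = 40

40


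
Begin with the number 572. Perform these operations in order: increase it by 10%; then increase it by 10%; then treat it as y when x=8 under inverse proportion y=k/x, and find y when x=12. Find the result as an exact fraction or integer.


Start with 572.
Step 1: Increase by 10%: 572 * 110/100 = 3146/5
Step 2: Increase by 10%: 3146/5 * 110/100 = 17303/25
Step 3: Inverse prop: k = (17303/25)*8; new y = k/12 = 17303/25*8/12 = 34606/75
Final result = 34606/75

34606/75


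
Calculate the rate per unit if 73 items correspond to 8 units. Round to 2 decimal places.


Total items = 73
Number of units = 8
Unit rate = 73 / 8
= 9.13 items per unit

9.13


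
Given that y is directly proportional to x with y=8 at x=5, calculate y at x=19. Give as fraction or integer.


Direct proportion: y = kx
Find k: k = 8/5 = 8/5
Compute y at x=19: y = 8/5 * 19
y = 152/5

152/5


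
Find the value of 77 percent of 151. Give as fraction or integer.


Compute 77% of 151
Convert percentage: 77% = 77/100
Multiply: 151 * 77/100
= 11627/100
= 11627/100

11627/100


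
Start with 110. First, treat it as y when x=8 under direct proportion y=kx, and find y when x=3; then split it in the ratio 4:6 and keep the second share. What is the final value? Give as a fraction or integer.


Start with 110.
Step 1: Direct prop: k = (110)/8; new y = k*3 = 110*3/8 = 165/4
Step 2: Split 4:6, second share = 165/4 * 6/10 = 99/4
Final result = 99/4

99/4


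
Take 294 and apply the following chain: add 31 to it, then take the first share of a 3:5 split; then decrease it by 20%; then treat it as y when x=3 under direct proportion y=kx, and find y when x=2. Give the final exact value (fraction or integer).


Start with 294.
Step 1: Add 31: 294+31=325; split 3:5 first = 325*3/8 = 975/8
Step 2: Decrease by 20%: 975/8 * 80/100 = 195/2
Step 3: Direct prop: k = (195/2)/3; new y = k*2 = 195/2*2/3 = 65
Final result = 65

65


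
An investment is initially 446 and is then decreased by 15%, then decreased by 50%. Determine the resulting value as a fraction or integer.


Start: 446
Step 1: decrease by 15% => multiply by 85/100
  446 * 85/100 = 3791/10
Step 2: decrease by 50% => multiply by 50/100
  3791/10 * 50/100 = 3791/20
Final value = 3791/20

3791/20


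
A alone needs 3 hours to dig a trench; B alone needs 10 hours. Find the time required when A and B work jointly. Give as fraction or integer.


Rate of A = 1/3 job per hour
Rate of B = 1/10 job per hour
Combined rate = 1/3 + 1/10
Find common denominator: (10 + 3)/(3*10) = 13/30
Combined rate = 13/30 job per hour
Time together = 1 / (13/30) = 30/13 hours

30/13


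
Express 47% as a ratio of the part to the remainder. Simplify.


Part = 47%, Remainder = 53%
Ratio = 47:53
GCD(47, 53) = 1
Simplify: 47:53 = 47:53

47:53


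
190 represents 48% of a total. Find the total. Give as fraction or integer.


Given: 190 is 48% of the whole
Set up: 190 = 48/100 * whole
whole = 190 * 100 / 48
whole = 19000 / 48
whole = 2375/6

2375/6


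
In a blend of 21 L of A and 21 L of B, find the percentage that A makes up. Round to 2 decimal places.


Volume of A = 21 L
Volume of B = 21 L
Total volume = 21 + 21 = 42 L
Percentage of A = (21/42) * 100
= 50.00%

50.00


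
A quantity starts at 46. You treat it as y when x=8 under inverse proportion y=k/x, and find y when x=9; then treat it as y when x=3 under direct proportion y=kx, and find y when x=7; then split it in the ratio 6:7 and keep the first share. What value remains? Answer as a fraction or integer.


Start with 46.
Step 1: Inverse prop: k = (46)*8; new y = k/9 = 46*8/9 = 368/9
Step 2: Direct prop: k = (368/9)/3; new y = k*7 = 368/9*7/3 = 2576/27
Step 3: Split 6:7, first share = 2576/27 * 6/13 = 5152/117
Final result = 5152/117

5152/117


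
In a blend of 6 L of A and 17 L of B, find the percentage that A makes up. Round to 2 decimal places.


Volume of A = 6 L
Volume of B = 17 L
Total volume = 6 + 17 = 23 L
Percentage of A = (6/23) * 100
= 26.09%

26.09


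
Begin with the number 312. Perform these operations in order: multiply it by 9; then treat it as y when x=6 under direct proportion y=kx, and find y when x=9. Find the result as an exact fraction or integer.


Start with 312.
Step 1: Multiply by 9: 312 * 9 = 2808
Step 2: Direct prop: k = (2808)/6; new y = k*9 = 2808*9/6 = 4212
Final result = 4212

4212


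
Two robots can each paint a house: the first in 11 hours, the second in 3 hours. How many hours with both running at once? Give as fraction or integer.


Rate of A = 1/11 job per hour
Rate of B = 1/3 job per hour
Combined rate = 1/11 + 1/3
Find common denominator: (3 + 11)/(11*3) = 14/33
Combined rate = 14/33 job per hour
Time together = 1 / (14/33) = 33/14 hours

33/14


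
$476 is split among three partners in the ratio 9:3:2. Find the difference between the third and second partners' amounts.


Total parts = 9 + 3 + 2 = 14
Value per part = 476 / 14 = 34
Shares: 9*34=306, 3*34=102, 2*34=68
Third share = 68, second share = 102
Difference = |68 - 102| = 34

34


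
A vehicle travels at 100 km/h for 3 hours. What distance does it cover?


Using distance = speed * time
Speed = 100 km/h
Time = 3 hours
Distance = 100 * 3
= 300 km

300


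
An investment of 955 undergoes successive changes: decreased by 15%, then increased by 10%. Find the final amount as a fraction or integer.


Start: 955
Step 1: decrease by 15% => multiply by 85/100
  955 * 85/100 = 3247/4
Step 2: increase by 10% => multiply by 110/100
  3247/4 * 110/100 = 35717/40
Final value = 35717/40

35717/40


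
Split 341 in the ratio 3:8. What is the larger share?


Total parts = 3 + 8 = 11
Value per part = 341 / 11 = 31
First share = 3 * 31 = 93
Second share = 8 * 31 = 248
Larger share = 248

248


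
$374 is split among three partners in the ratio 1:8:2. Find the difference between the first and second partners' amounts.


Total parts = 1 + 8 + 2 = 11
Value per part = 374 / 11 = 34
Shares: 1*34=34, 8*34=272, 2*34=68
First share = 34, second share = 272
Difference = |34 - 272| = 238

238


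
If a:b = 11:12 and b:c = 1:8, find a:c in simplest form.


Given a:b = 11:12 and b:c = 1:8
Make b consistent. Multiply first ratio by 1: a:b = 11:12
Multiply second ratio by 12: b:c = 12:96
Now b = 12 in both, so a:b:c = 11:12:96
Therefore a:c = 11:96
Simplify by GCD: a:c = 11:96

11:96


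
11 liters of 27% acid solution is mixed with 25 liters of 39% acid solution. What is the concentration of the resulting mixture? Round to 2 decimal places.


Solute in mixture 1 = 27% of 11 L = 11*27/100 = 297/100 L
Solute in mixture 2 = 39% of 25 L = 25*39/100 = 39/4 L
Total solute = 297/100 + 39/4 = 318/25 L
Total volume = 11 + 25 = 36 L
Final concentration = 318/25/36 * 100 = 35.33%

35.33


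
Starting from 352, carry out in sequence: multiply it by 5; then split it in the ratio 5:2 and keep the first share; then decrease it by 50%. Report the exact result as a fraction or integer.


Start with 352.
Step 1: Multiply by 5: 352 * 5 = 1760
Step 2: Split 5:2, first share = 1760 * 5/7 = 8800/7
Step 3: Decrease by 50%: 8800/7 * 50/100 = 4400/7
Final result = 4400/7

4400/7


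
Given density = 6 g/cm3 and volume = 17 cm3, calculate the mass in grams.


Using mass = density * volume
Density = 6 g/cm3
Volume = 17 cm3
Mass = 6 * 17
= 102 g

102


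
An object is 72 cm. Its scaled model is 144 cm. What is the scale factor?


Original length = 72 cm
Scaled length = 144 cm
Scale factor = 144 / 72
= 2

2


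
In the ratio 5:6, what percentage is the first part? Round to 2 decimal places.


Total parts = 5 + 6 = 11
First part fraction = 5/11
Percentage = (5/11) * 100
= 0.454545 * 100
= 45.45%

45.45


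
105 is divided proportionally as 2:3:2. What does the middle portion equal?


Ratio = 2:3:2
Total parts = 2 + 3 + 2 = 7
Value per part = 105 / 7 = 15
First share = 2 * 15 = 30
Middle share = 3 * 15 = 45
Third share = 2 * 15 = 30

45


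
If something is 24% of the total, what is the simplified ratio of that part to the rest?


Part = 24%, Remainder = 76%
Ratio = 24:76
GCD(24, 76) = 4
Simplify: 6:19 = 6:19

6:19


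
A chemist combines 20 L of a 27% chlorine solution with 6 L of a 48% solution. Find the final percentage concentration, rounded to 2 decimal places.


Solute in mixture 1 = 27% of 20 L = 20*27/100 = 27/5 L
Solute in mixture 2 = 48% of 6 L = 6*48/100 = 72/25 L
Total solute = 27/5 + 72/25 = 207/25 L
Total volume = 20 + 6 = 26 L
Final concentration = 207/25/26 * 100 = 31.85%

31.85


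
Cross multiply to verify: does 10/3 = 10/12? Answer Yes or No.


Cross multiply to check 10/3 = 10/12
Left cross product: 10 * 12 = 120
Right cross product: 3 * 10 = 30
120 != 30
Not equal, so proportions differ => No

No


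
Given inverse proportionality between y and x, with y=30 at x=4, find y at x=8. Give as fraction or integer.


Inverse proportion: y = k/x
Find k: k = 4 * 30 = 120
Compute y at x=8: y = 120/8
y = 15

15


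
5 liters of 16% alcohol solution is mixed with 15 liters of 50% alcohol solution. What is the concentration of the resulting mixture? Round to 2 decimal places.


Solute in mixture 1 = 16% of 5 L = 5*16/100 = 4/5 L
Solute in mixture 2 = 50% of 15 L = 15*50/100 = 15/2 L
Total solute = 4/5 + 15/2 = 83/10 L
Total volume = 5 + 15 = 20 L
Final concentration = 83/10/20 * 100 = 41.50%

41.50


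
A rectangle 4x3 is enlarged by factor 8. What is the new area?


Original dimensions: 4 x 3
Enlargement factor = 8
New width = 4 * 8 = 32
New height = 3 * 8 = 24
New area = 32 * 24 = 768

768


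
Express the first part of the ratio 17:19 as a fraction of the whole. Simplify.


Total parts = 17 + 19 = 36
First part fraction = 17/36
Simplify: 17/36 = 17/36

17/36


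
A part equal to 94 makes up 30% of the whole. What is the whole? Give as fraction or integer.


Given: 94 is 30% of the whole
Set up: 94 = 30/100 * whole
whole = 94 * 100 / 30
whole = 9400 / 30
whole = 940/3

940/3


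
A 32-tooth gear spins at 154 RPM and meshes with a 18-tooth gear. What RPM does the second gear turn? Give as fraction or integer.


Gear ratio: teeth_A * RPM_A = teeth_B * RPM_B
32 * 154 = 18 * RPM_B
4928 = 18 * RPM_B
RPM_B = 4928 / 18
RPM_B = 2464/9

2464/9


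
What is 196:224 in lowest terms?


Find GCD(196, 224)
GCD = 28
Divide both by 28: 196/28 = 7, 224/28 = 8
Simplified ratio = 7:8

7:8


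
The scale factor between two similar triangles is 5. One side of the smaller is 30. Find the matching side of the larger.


Similar triangles have proportional sides
Scale factor = 5
Smaller side = 30
Corresponding larger side = 30 * 5
= 150

150


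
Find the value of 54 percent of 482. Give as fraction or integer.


Compute 54% of 482
Convert percentage: 54% = 54/100
Multiply: 482 * 54/100
= 26028/100
= 6507/25

6507/25


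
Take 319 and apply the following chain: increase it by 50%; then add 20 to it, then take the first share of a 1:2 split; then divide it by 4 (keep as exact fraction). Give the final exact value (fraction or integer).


Start with 319.
Step 1: Increase by 50%: 319 * 150/100 = 957/2
Step 2: Add 20: 957/2+20=997/2; split 1:2 first = 997/2*1/3 = 997/6
Step 3: Divide by 4: 997/6 / 4 = 997/24
Final result = 997/24

997/24


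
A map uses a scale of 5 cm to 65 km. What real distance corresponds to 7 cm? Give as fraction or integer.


Map scale: 5 cm = 65 km
Measured distance on map = 7 cm
Set up proportion: 7 * 65 / 5
= 455 / 5
= 91 km

91


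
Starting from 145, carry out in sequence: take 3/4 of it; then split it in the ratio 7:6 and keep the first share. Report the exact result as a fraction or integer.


Start with 145.
Step 1: Take 3/4: 145 * 3/4 = 435/4
Step 2: Split 7:6, first share = 435/4 * 7/13 = 3045/52
Final result = 3045/52

3045/52


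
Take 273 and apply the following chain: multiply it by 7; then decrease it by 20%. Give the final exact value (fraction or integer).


Start with 273.
Step 1: Multiply by 7: 273 * 7 = 1911
Step 2: Decrease by 20%: 1911 * 80/100 = 7644/5
Final result = 7644/5

7644/5


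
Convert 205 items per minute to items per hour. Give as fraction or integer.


Converting from per minute to per hour
Rate = 205 items per minute
Multiply by 60: 205 * 60
= 12300 items per hour

12300


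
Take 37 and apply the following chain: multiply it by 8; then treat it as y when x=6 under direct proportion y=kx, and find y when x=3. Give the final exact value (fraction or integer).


Start with 37.
Step 1: Multiply by 8: 37 * 8 = 296
Step 2: Direct prop: k = (296)/6; new y = k*3 = 296*3/6 = 148
Final result = 148

148


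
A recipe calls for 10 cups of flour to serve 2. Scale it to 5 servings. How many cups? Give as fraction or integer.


Original: 10 cups for 2 servings
Target servings = 5
Scaling factor = 5/2
New amount = 10 * 5/2
= 50/2
= 25 cups

25


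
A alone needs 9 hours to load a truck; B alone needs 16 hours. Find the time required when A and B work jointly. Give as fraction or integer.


Rate of A = 1/9 job per hour
Rate of B = 1/16 job per hour
Combined rate = 1/9 + 1/16
Find common denominator: (16 + 9)/(9*16) = 25/144
Combined rate = 25/144 job per hour
Time together = 1 / (25/144) = 144/25 hours

144/25


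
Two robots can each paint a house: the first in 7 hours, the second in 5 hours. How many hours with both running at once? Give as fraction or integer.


Rate of A = 1/7 job per hour
Rate of B = 1/5 job per hour
Combined rate = 1/7 + 1/5
Find common denominator: (5 + 7)/(7*5) = 12/35
Combined rate = 12/35 job per hour
Time together = 1 / (12/35) = 35/12 hours

35/12


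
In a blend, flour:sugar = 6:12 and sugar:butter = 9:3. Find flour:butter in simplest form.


Given a:b = 6:12 and b:c = 9:3
Make b consistent. Multiply first ratio by 9: a:b = 54:108
Multiply second ratio by 12: b:c = 108:36
Now b = 108 in both, so a:b:c = 54:108:36
Therefore a:c = 54:36
Simplify by GCD: a:c = 3:2

3:2


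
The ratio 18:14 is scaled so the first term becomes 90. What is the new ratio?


Original ratio: 18:14
First term target: 90
Scale factor = 90 / 18 = 5
Multiply second term: 14 * 5 = 70
Equivalent ratio = 90:70

90:70


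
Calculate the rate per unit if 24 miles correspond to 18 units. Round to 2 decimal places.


Total miles = 24
Number of units = 18
Unit rate = 24 / 18
= 1.33 miles per unit

1.33


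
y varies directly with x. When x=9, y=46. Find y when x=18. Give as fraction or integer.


Direct proportion: y = kx
Find k: k = 46/9 = 46/9
Compute y at x=18: y = 46/9 * 18
y = 92

92


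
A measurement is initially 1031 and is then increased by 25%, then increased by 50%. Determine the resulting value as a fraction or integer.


Start: 1031
Step 1: increase by 25% => multiply by 125/100
  1031 * 125/100 = 5155/4
Step 2: increase by 50% => multiply by 150/100
  5155/4 * 150/100 = 15465/8
Final value = 15465/8

15465/8


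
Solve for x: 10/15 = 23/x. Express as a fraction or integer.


Setting up: 10/15 = 23/x
Cross multiply: 10 * x = 15 * 23
10x = 345
x = 345/10
x = 69/2

69/2


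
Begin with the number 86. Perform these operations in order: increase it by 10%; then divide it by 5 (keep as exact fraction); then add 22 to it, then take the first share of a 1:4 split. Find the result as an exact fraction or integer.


Start with 86.
Step 1: Increase by 10%: 86 * 110/100 = 473/5
Step 2: Divide by 5: 473/5 / 5 = 473/25
Step 3: Add 22: 473/25+22=1023/25; split 1:4 first = 1023/25*1/5 = 1023/125
Final result = 1023/125

1023/125


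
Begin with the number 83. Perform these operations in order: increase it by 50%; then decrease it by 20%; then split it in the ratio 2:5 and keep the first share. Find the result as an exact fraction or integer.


Start with 83.
Step 1: Increase by 50%: 83 * 150/100 = 249/2
Step 2: Decrease by 20%: 249/2 * 80/100 = 498/5
Step 3: Split 2:5, first share = 498/5 * 2/7 = 996/35
Final result = 996/35

996/35


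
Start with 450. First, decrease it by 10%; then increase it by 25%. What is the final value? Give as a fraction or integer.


Start with 450.
Step 1: Decrease by 10%: 450 * 90/100 = 405
Step 2: Increase by 25%: 405 * 125/100 = 2025/4
Final result = 2025/4

2025/4


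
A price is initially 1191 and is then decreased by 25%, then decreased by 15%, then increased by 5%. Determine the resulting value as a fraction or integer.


Start: 1191
Step 1: decrease by 25% => multiply by 75/100
  1191 * 75/100 = 3573/4
Step 2: decrease by 15% => multiply by 85/100
  3573/4 * 85/100 = 60741/80
Step 3: increase by 5% => multiply by 105/100
  60741/80 * 105/100 = 1275561/1600
Final value = 1275561/1600

1275561/1600


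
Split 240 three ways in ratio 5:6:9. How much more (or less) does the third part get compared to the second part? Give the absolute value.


Total parts = 5 + 6 + 9 = 20
Value per part = 240 / 20 = 12
Shares: 5*12=60, 6*12=72, 9*12=108
Third share = 108, second share = 72
Difference = |108 - 72| = 36

36


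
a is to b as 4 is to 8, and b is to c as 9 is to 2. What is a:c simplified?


Given a:b = 4:8 and b:c = 9:2
Make b consistent. Multiply first ratio by 9: a:b = 36:72
Multiply second ratio by 8: b:c = 72:16
Now b = 72 in both, so a:b:c = 36:72:16
Therefore a:c = 36:16
Simplify by GCD: a:c = 9:4

9:4


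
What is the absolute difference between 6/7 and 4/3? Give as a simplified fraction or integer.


Simplify: 6/7 = 6/7 and 4/3 = 4/3
Find common denominator: LCD = 21
Convert: 18/21 and 28/21
Difference = |18 - 28|/21 = 10/21
Simplified = 10/21

10/21


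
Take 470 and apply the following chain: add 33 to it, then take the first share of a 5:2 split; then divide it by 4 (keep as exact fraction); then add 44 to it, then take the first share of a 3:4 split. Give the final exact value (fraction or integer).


Start with 470.
Step 1: Add 33: 470+33=503; split 5:2 first = 503*5/7 = 2515/7
Step 2: Divide by 4: 2515/7 / 4 = 2515/28
Step 3: Add 44: 2515/28+44=3747/28; split 3:4 first = 3747/28*3/7 = 11241/196
Final result = 11241/196

11241/196


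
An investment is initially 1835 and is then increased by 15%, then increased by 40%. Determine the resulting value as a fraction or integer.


Start: 1835
Step 1: increase by 15% => multiply by 115/100
  1835 * 115/100 = 8441/4
Step 2: increase by 40% => multiply by 140/100
  8441/4 * 140/100 = 59087/20
Final value = 59087/20

59087/20


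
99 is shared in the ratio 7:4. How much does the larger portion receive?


Total parts = 7 + 4 = 11
Value per part = 99 / 11 = 9
First share = 7 * 9 = 63
Second share = 4 * 9 = 36
Larger share = 63

63


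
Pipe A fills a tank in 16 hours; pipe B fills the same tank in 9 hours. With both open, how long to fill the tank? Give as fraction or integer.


Rate of A = 1/16 job per hour
Rate of B = 1/9 job per hour
Combined rate = 1/16 + 1/9
Find common denominator: (9 + 16)/(16*9) = 25/144
Combined rate = 25/144 job per hour
Time together = 1 / (25/144) = 144/25 hours

144/25


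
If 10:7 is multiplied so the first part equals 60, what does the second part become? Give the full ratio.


Original ratio: 10:7
First term target: 60
Scale factor = 60 / 10 = 6
Multiply second term: 7 * 6 = 42
Equivalent ratio = 60:42

60:42


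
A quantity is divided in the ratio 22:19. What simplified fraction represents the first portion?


Total parts = 22 + 19 = 41
First part fraction = 22/41
Simplify: 22/41 = 22/41

22/41


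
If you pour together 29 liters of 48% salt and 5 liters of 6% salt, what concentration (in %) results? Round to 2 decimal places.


Solute in mixture 1 = 48% of 29 L = 29*48/100 = 348/25 L
Solute in mixture 2 = 6% of 5 L = 5*6/100 = 3/10 L
Total solute = 348/25 + 3/10 = 711/50 L
Total volume = 29 + 5 = 34 L
Final concentration = 711/50/34 * 100 = 41.82%

41.82


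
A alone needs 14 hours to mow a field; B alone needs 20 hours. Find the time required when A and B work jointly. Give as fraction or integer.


Rate of A = 1/14 job per hour
Rate of B = 1/20 job per hour
Combined rate = 1/14 + 1/20
Find common denominator: (20 + 14)/(14*20) = 34/280
Combined rate = 17/140 job per hour
Time together = 1 / (17/140) = 140/17 hours

140/17


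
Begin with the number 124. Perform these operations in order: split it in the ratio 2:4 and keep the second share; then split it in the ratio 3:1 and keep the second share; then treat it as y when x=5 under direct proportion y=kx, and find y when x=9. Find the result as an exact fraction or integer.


Start with 124.
Step 1: Split 2:4, second share = 124 * 4/6 = 248/3
Step 2: Split 3:1, second share = 248/3 * 1/4 = 62/3
Step 3: Direct prop: k = (62/3)/5; new y = k*9 = 62/3*9/5 = 186/5
Final result = 186/5

186/5


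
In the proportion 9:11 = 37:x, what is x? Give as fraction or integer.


Setting up: 9/11 = 37/x
Cross multiply: 9 * x = 11 * 37
9x = 407
x = 407/9
x = 407/9

407/9


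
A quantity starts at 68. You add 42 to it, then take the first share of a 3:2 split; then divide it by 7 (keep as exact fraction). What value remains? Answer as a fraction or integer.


Start with 68.
Step 1: Add 42: 68+42=110; split 3:2 first = 110*3/5 = 66
Step 2: Divide by 7: 66 / 7 = 66/7
Final result = 66/7

66/7


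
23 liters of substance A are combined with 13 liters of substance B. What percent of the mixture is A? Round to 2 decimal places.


Volume of A = 23 L
Volume of B = 13 L
Total volume = 23 + 13 = 36 L
Percentage of A = (23/36) * 100
= 63.89%

63.89


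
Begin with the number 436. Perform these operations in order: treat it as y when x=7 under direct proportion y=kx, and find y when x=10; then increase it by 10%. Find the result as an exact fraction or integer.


Start with 436.
Step 1: Direct prop: k = (436)/7; new y = k*10 = 436*10/7 = 4360/7
Step 2: Increase by 10%: 4360/7 * 110/100 = 4796/7
Final result = 4796/7

4796/7


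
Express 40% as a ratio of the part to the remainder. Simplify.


Part = 40%, Remainder = 60%
Ratio = 40:60
GCD(40, 60) = 20
Simplify: 2:3 = 2:3

2:3


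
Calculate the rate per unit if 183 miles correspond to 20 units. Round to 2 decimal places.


Total miles = 183
Number of units = 20
Unit rate = 183 / 20
= 9.15 miles per unit

9.15


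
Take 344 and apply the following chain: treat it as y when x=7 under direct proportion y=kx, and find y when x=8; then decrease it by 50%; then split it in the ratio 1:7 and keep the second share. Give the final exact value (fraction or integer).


Start with 344.
Step 1: Direct prop: k = (344)/7; new y = k*8 = 344*8/7 = 2752/7
Step 2: Decrease by 50%: 2752/7 * 50/100 = 1376/7
Step 3: Split 1:7, second share = 1376/7 * 7/8 = 172
Final result = 172

172


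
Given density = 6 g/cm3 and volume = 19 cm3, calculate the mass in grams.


Using mass = density * volume
Density = 6 g/cm3
Volume = 19 cm3
Mass = 6 * 19
= 114 g

114


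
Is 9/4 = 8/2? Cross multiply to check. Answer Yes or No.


Cross multiply to check 9/4 = 8/2
Left cross product: 9 * 2 = 18
Right cross product: 4 * 8 = 32
18 != 32
Not equal, so proportions differ => No

No


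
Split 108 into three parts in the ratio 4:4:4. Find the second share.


Ratio = 4:4:4
Total parts = 4 + 4 + 4 = 12
Value per part = 108 / 12 = 9
First share = 4 * 9 = 36
Middle share = 4 * 9 = 36
Third share = 4 * 9 = 36

36


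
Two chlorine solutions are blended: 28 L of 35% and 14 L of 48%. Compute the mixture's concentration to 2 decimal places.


Solute in mixture 1 = 35% of 28 L = 28*35/100 = 49/5 L
Solute in mixture 2 = 48% of 14 L = 14*48/100 = 168/25 L
Total solute = 49/5 + 168/25 = 413/25 L
Total volume = 28 + 14 = 42 L
Final concentration = 413/25/42 * 100 = 39.33%

39.33


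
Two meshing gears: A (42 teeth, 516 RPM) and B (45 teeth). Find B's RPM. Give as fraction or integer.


Gear ratio: teeth_A * RPM_A = teeth_B * RPM_B
42 * 516 = 45 * RPM_B
21672 = 45 * RPM_B
RPM_B = 21672 / 45
RPM_B = 2408/5

2408/5


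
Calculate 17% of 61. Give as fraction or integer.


Compute 17% of 61
Convert percentage: 17% = 17/100
Multiply: 61 * 17/100
= 1037/100
= 1037/100

1037/100


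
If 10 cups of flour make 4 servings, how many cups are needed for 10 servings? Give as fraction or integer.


Original: 10 cups for 4 servings
Target servings = 10
Scaling factor = 10/4
New amount = 10 * 10/4
= 100/4
= 25 cups

25


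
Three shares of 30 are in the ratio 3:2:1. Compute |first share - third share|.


Total parts = 3 + 2 + 1 = 6
Value per part = 30 / 6 = 5
Shares: 3*5=15, 2*5=10, 1*5=5
First share = 15, third share = 5
Difference = |15 - 5| = 10

10


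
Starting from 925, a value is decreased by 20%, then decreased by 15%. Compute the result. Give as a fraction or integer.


Start: 925
Step 1: decrease by 20% => multiply by 80/100
  925 * 80/100 = 740
Step 2: decrease by 15% => multiply by 85/100
  740 * 85/100 = 629
Final value = 629

629


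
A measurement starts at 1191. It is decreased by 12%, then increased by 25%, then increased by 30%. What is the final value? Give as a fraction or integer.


Start: 1191
Step 1: decrease by 12% => multiply by 88/100
  1191 * 88/100 = 26202/25
Step 2: increase by 25% => multiply by 125/100
  26202/25 * 125/100 = 13101/10
Step 3: increase by 30% => multiply by 130/100
  13101/10 * 130/100 = 170313/100
Final value = 170313/100

170313/100


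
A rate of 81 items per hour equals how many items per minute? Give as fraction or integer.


Converting from per hour to per minute
Rate = 81 items per hour
Divide by 60: 81/60
= 27/20 items per minute

27/20


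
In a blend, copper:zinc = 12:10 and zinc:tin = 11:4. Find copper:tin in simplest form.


Given a:b = 12:10 and b:c = 11:4
Make b consistent. Multiply first ratio by 11: a:b = 132:110
Multiply second ratio by 10: b:c = 110:40
Now b = 110 in both, so a:b:c = 132:110:40
Therefore a:c = 132:40
Simplify by GCD: a:c = 33:10

33:10


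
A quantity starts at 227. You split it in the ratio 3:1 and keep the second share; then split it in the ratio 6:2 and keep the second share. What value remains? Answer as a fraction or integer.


Start with 227.
Step 1: Split 3:1, second share = 227 * 1/4 = 227/4
Step 2: Split 6:2, second share = 227/4 * 2/8 = 227/16
Final result = 227/16

227/16


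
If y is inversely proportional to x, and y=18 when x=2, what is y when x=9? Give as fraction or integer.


Inverse proportion: y = k/x
Find k: k = 2 * 18 = 36
Compute y at x=9: y = 36/9
y = 4

4


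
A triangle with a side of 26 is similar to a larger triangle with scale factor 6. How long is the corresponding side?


Similar triangles have proportional sides
Scale factor = 6
Smaller side = 26
Corresponding larger side = 26 * 6
= 156

156


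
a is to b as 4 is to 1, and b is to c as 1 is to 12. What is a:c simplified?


Given a:b = 4:1 and b:c = 1:12
Make b consistent. Multiply first ratio by 1: a:b = 4:1
Multiply second ratio by 1: b:c = 1:12
Now b = 1 in both, so a:b:c = 4:1:12
Therefore a:c = 4:12
Simplify by GCD: a:c = 1:3

1:3


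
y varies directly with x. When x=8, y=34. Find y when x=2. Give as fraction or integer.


Direct proportion: y = kx
Find k: k = 34/8 = 17/4
Compute y at x=2: y = 17/4 * 2
y = 17/2

17/2


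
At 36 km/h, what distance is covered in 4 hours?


Using distance = speed * time
Speed = 36 km/h
Time = 4 hours
Distance = 36 * 4
= 144 km

144


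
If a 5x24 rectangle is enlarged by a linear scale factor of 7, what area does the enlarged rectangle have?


Original dimensions: 5 x 24
Enlargement factor = 7
New width = 5 * 7 = 35
New height = 24 * 7 = 168
New area = 35 * 168 = 5880

5880
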